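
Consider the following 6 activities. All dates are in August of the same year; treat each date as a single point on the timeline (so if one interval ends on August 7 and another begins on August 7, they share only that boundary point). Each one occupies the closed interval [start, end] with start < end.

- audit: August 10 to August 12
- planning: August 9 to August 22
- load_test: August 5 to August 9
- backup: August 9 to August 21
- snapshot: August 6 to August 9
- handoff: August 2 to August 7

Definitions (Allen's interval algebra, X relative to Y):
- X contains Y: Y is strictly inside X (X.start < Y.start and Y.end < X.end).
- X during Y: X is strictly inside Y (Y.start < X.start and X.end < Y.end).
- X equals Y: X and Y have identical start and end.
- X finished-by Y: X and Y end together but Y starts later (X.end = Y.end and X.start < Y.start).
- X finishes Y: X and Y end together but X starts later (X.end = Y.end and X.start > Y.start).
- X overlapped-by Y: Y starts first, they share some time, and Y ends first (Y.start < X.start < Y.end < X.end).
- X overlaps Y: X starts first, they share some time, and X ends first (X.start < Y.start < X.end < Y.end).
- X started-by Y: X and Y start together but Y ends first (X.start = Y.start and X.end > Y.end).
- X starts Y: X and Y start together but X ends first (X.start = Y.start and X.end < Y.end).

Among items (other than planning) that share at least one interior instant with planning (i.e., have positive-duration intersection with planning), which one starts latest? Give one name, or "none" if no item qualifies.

audit

Target planning = [August 9, August 22].
audit [August 10, August 12] → during → candidate.
backup [August 9, August 21] → starts → candidate.
handoff [August 2, August 7] → before → excluded.
load_test [August 5, August 9] → meets → excluded.
snapshot [August 6, August 9] → meets → excluded.
Among candidates, latest start is August 10 → audit.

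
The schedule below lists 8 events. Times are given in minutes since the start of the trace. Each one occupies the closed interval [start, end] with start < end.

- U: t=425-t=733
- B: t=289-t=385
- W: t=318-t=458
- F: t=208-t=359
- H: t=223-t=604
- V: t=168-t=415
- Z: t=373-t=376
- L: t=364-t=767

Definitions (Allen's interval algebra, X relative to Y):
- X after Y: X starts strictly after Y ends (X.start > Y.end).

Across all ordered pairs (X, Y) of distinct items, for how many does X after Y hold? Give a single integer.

Checking all 56 ordered pairs for relation 'after'; matching pairs in alphabetical order:
(L, F): L after F ✓
(U, B): U after B ✓
(U, F): U after F ✓
(U, V): U after V ✓
(U, Z): U after Z ✓
(Z, F): Z after F ✓
Count: 6.

6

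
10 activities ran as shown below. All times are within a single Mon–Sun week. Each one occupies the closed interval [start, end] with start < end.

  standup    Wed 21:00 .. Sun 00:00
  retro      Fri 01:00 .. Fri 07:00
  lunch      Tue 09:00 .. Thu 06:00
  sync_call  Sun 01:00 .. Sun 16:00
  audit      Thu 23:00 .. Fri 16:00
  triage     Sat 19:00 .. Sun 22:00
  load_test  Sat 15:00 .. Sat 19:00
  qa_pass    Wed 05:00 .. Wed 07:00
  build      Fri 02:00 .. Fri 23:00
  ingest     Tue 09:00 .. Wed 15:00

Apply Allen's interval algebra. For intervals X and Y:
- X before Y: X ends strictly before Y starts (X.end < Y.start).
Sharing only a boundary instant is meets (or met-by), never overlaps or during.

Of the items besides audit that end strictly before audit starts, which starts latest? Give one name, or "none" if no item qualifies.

qa_pass

Target audit = [Thu 23:00, Fri 16:00].
build [Fri 02:00, Fri 23:00] → overlapped-by → excluded.
ingest [Tue 09:00, Wed 15:00] → before → candidate.
load_test [Sat 15:00, Sat 19:00] → after → excluded.
lunch [Tue 09:00, Thu 06:00] → before → candidate.
qa_pass [Wed 05:00, Wed 07:00] → before → candidate.
retro [Fri 01:00, Fri 07:00] → during → excluded.
standup [Wed 21:00, Sun 00:00] → contains → excluded.
sync_call [Sun 01:00, Sun 16:00] → after → excluded.
triage [Sat 19:00, Sun 22:00] → after → excluded.
Among candidates, latest start is Wed 05:00 → qa_pass.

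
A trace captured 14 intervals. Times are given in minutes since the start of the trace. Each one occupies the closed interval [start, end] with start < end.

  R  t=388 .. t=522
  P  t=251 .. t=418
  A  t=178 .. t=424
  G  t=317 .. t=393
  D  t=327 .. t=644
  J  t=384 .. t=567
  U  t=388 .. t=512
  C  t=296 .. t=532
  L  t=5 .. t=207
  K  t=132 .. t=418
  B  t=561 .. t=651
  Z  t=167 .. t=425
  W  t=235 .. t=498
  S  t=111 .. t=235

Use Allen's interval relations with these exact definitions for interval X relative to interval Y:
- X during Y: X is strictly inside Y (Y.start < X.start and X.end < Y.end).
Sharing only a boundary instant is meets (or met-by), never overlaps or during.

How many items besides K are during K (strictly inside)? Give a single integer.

Target K = [t=132, t=418].
A [t=178, t=424] → overlapped-by → no.
B [t=561, t=651] → after → no.
C [t=296, t=532] → overlapped-by → no.
D [t=327, t=644] → overlapped-by → no.
G [t=317, t=393] → during → counts.
J [t=384, t=567] → overlapped-by → no.
L [t=5, t=207] → overlaps → no.
P [t=251, t=418] → finishes → no.
R [t=388, t=522] → overlapped-by → no.
S [t=111, t=235] → overlaps → no.
U [t=388, t=512] → overlapped-by → no.
W [t=235, t=498] → overlapped-by → no.
Z [t=167, t=425] → overlapped-by → no.
Total: 1.

1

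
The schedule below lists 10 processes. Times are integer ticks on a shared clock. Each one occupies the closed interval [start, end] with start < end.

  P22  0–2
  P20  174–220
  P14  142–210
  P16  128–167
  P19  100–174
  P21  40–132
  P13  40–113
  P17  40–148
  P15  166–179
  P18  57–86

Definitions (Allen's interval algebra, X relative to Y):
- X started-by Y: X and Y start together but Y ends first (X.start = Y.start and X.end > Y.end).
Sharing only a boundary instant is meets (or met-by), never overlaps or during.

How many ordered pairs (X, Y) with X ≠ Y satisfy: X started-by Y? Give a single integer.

3

Checking all 90 ordered pairs for relation 'started-by'; matching pairs in alphabetical order:
(P17, P13): P17 started-by P13 ✓
(P17, P21): P17 started-by P21 ✓
(P21, P13): P21 started-by P13 ✓
Count: 3.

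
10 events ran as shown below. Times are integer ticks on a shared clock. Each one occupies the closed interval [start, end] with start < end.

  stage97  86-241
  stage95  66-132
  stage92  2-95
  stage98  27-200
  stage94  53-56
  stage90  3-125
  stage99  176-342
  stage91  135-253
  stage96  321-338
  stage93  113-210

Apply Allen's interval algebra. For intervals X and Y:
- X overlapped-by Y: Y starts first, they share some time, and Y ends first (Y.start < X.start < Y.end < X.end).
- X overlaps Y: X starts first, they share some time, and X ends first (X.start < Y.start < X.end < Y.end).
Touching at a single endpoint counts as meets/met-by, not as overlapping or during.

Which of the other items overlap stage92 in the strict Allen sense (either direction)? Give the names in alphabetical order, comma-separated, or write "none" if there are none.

Target stage92 = [2, 95].
stage90 [3, 125] → overlapped-by → yes.
stage91 [135, 253] → after → no.
stage93 [113, 210] → after → no.
stage94 [53, 56] → during → no.
stage95 [66, 132] → overlapped-by → yes.
stage96 [321, 338] → after → no.
stage97 [86, 241] → overlapped-by → yes.
stage98 [27, 200] → overlapped-by → yes.
stage99 [176, 342] → after → no.
Result: stage90, stage95, stage97, stage98.

stage90, stage95, stage97, stage98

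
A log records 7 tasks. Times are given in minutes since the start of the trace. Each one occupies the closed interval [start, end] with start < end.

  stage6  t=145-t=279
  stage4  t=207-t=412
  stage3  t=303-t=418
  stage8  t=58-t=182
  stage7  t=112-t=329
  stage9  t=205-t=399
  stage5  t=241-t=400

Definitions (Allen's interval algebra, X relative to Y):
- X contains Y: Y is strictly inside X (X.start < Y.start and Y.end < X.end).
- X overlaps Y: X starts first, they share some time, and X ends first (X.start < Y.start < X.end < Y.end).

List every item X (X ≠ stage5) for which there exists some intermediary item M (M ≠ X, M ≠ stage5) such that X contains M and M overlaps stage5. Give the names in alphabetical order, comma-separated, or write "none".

Target stage5 = [t=241, t=400].
Intermediaries M with M overlaps stage5: stage6, stage7, stage9.
Via stage6 — items with X contains stage6: stage7.
Via stage7 — items with X contains stage7: none.
Via stage9 — items with X contains stage9: none.
Union: stage7.

stage7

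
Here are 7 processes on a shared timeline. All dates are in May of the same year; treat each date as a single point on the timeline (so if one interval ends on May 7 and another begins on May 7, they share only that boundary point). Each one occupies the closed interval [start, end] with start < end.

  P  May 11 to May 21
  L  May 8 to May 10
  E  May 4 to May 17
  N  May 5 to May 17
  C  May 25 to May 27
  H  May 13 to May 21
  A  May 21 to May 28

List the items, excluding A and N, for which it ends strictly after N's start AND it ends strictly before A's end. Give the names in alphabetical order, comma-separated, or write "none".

Conditions: its end is strictly after N's start (X.end > May 5) AND its end is strictly before A's end (X.end < May 28).
C: end May 27 > May 5? ✓; end May 27 < May 28? ✓ → yes.
E: end May 17 > May 5? ✓; end May 17 < May 28? ✓ → yes.
H: end May 21 > May 5? ✓; end May 21 < May 28? ✓ → yes.
L: end May 10 > May 5? ✓; end May 10 < May 28? ✓ → yes.
P: end May 21 > May 5? ✓; end May 21 < May 28? ✓ → yes.
Result: C, E, H, L, P.

C, E, H, L, P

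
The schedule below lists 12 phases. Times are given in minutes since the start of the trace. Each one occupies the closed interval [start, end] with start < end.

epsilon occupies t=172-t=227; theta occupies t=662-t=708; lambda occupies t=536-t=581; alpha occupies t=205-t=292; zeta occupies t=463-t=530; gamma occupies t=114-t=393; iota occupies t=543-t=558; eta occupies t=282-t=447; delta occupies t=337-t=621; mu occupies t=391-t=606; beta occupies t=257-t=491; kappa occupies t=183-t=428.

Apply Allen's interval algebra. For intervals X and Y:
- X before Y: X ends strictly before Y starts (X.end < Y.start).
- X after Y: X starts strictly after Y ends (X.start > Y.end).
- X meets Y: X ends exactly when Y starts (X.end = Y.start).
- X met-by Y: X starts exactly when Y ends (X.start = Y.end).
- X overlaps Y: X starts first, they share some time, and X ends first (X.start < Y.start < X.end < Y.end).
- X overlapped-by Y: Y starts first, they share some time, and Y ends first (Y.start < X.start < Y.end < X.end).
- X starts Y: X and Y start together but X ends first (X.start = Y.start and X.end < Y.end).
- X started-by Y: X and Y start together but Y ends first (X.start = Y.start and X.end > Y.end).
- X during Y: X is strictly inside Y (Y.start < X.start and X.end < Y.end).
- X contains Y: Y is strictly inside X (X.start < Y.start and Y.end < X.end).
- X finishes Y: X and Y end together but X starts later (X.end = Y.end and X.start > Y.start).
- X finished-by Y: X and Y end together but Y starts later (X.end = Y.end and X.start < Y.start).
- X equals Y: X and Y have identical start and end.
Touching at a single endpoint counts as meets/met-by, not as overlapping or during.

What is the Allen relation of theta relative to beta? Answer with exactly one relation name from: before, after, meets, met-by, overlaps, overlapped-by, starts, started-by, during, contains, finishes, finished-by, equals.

after

theta = [t=662, t=708]; beta = [t=257, t=491].
Compare endpoints: theta.start > beta.start, theta.start > beta.end, theta.end > beta.start, theta.end > beta.end.
That pattern is 'after'.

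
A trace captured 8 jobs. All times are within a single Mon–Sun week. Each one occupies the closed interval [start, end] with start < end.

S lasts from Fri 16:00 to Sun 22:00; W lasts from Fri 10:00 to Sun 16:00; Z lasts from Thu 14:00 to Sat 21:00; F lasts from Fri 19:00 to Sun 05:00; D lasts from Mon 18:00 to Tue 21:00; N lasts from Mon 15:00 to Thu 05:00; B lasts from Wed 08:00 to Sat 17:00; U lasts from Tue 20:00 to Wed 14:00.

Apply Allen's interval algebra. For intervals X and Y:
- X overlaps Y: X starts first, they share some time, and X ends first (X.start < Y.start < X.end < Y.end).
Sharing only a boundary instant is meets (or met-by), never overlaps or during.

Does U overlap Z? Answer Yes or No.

No

U = [Tue 20:00, Wed 14:00], Z = [Thu 14:00, Sat 21:00].
Actual relation of U to Z: before.
Asked whether 'overlaps' holds → No.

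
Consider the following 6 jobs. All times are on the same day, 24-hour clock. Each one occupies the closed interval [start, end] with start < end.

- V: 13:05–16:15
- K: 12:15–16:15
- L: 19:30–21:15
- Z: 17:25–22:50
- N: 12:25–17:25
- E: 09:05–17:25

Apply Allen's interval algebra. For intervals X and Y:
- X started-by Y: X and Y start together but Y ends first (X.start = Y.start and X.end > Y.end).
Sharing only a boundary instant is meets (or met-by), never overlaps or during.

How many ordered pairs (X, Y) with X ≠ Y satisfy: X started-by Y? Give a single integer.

0

Checking all 30 ordered pairs for relation 'started-by'; matching pairs in alphabetical order:
No pair satisfies it.
Count: 0.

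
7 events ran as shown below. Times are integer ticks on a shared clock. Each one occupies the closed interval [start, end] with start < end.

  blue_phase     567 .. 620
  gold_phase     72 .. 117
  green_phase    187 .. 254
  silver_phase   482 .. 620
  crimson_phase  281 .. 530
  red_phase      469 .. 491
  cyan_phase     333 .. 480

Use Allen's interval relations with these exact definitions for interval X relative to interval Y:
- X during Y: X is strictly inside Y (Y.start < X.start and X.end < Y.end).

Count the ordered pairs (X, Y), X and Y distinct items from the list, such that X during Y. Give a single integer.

Checking all 42 ordered pairs for relation 'during'; matching pairs in alphabetical order:
(cyan_phase, crimson_phase): cyan_phase during crimson_phase ✓
(red_phase, crimson_phase): red_phase during crimson_phase ✓
Count: 2.

2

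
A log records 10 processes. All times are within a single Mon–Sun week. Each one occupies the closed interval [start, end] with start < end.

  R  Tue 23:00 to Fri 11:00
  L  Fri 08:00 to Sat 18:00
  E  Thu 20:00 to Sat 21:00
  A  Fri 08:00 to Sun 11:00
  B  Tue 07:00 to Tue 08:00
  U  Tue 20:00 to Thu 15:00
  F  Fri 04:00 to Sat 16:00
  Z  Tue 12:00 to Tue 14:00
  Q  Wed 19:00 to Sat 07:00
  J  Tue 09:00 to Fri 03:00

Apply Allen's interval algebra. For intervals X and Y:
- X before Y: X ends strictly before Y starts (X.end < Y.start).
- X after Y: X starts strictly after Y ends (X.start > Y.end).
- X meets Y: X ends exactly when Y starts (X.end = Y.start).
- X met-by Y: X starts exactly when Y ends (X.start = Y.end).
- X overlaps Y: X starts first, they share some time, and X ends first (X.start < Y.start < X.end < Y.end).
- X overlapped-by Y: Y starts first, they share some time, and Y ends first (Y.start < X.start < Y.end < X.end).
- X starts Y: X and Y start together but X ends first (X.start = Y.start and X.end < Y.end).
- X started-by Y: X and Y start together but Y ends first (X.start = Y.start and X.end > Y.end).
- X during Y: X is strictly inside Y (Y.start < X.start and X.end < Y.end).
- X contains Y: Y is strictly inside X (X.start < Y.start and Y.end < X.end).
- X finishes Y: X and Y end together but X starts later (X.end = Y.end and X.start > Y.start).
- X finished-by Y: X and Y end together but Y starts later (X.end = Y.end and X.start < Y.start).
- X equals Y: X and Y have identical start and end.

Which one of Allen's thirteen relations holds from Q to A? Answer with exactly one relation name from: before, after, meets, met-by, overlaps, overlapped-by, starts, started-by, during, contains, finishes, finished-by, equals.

Q = [Wed 19:00, Sat 07:00]; A = [Fri 08:00, Sun 11:00].
Compare endpoints: Q.start < A.start, Q.start < A.end, Q.end > A.start, Q.end < A.end.
That pattern is 'overlaps'.

overlaps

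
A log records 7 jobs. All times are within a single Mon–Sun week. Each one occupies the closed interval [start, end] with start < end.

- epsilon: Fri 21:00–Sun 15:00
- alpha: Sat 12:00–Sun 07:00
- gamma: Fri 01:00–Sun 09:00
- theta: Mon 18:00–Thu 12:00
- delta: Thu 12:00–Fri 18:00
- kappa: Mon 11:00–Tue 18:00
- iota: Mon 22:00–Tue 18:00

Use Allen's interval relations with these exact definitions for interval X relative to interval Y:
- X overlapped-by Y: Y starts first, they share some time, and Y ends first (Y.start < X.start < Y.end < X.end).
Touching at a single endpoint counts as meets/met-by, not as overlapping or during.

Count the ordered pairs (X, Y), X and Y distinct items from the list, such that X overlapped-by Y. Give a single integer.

3

Checking all 42 ordered pairs for relation 'overlapped-by'; matching pairs in alphabetical order:
(epsilon, gamma): epsilon overlapped-by gamma ✓
(gamma, delta): gamma overlapped-by delta ✓
(theta, kappa): theta overlapped-by kappa ✓
Count: 3.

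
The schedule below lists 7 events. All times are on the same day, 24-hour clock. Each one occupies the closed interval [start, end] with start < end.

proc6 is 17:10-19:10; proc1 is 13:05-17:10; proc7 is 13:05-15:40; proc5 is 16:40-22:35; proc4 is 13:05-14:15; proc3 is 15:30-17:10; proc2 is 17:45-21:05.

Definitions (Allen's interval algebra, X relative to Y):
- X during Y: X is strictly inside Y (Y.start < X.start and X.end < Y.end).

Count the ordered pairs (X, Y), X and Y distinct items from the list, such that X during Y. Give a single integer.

Checking all 42 ordered pairs for relation 'during'; matching pairs in alphabetical order:
(proc2, proc5): proc2 during proc5 ✓
(proc6, proc5): proc6 during proc5 ✓
Count: 2.

2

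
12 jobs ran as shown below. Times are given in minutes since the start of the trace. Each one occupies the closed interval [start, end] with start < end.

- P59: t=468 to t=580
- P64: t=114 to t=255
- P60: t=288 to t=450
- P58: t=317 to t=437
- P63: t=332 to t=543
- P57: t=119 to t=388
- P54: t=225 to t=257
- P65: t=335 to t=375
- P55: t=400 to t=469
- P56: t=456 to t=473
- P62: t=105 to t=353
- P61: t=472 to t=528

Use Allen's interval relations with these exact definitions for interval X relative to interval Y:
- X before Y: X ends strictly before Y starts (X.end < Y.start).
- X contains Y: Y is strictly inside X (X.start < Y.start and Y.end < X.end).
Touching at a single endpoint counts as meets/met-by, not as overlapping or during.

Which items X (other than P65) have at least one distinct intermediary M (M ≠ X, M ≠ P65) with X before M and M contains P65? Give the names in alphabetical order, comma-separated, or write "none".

Target P65 = [t=335, t=375].
Intermediaries M with M contains P65: P57, P58, P60, P63.
Via P57 — items with X before P57: none.
Via P58 — items with X before P58: P54, P64.
Via P60 — items with X before P60: P54, P64.
Via P63 — items with X before P63: P54, P64.
Union: P54, P64.

P54, P64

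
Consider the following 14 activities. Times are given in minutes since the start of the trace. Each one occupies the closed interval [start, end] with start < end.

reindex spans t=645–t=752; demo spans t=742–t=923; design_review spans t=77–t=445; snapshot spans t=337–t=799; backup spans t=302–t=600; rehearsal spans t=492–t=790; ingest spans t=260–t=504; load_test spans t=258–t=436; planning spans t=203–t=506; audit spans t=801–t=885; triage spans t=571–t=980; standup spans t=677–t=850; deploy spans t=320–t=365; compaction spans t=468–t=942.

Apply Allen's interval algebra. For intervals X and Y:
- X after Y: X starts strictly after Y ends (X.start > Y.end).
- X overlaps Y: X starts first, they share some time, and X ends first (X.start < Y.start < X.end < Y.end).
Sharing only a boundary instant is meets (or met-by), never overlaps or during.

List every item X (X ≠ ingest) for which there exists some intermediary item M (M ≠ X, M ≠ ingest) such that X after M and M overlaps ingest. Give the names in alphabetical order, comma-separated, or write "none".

audit, compaction, demo, rehearsal, reindex, standup, triage

Target ingest = [t=260, t=504].
Intermediaries M with M overlaps ingest: design_review, load_test.
Via design_review — items with X after design_review: audit, compaction, demo, rehearsal, reindex, standup, triage.
Via load_test — items with X after load_test: audit, compaction, demo, rehearsal, reindex, standup, triage.
Union: audit, compaction, demo, rehearsal, reindex, standup, triage.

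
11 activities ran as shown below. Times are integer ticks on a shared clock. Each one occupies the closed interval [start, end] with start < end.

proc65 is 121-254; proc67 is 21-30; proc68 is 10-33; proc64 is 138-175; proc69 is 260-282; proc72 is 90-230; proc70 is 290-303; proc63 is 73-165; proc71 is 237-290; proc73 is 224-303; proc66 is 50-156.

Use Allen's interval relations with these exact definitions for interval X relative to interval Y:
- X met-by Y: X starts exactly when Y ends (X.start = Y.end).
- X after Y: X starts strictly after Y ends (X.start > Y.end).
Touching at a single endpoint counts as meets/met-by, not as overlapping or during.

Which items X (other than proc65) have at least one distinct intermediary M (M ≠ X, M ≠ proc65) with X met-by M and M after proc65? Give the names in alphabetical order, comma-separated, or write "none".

none

Target proc65 = [121, 254].
Intermediaries M with M after proc65: proc69, proc70.
Via proc69 — items with X met-by proc69: none.
Via proc70 — items with X met-by proc70: none.
Union: none.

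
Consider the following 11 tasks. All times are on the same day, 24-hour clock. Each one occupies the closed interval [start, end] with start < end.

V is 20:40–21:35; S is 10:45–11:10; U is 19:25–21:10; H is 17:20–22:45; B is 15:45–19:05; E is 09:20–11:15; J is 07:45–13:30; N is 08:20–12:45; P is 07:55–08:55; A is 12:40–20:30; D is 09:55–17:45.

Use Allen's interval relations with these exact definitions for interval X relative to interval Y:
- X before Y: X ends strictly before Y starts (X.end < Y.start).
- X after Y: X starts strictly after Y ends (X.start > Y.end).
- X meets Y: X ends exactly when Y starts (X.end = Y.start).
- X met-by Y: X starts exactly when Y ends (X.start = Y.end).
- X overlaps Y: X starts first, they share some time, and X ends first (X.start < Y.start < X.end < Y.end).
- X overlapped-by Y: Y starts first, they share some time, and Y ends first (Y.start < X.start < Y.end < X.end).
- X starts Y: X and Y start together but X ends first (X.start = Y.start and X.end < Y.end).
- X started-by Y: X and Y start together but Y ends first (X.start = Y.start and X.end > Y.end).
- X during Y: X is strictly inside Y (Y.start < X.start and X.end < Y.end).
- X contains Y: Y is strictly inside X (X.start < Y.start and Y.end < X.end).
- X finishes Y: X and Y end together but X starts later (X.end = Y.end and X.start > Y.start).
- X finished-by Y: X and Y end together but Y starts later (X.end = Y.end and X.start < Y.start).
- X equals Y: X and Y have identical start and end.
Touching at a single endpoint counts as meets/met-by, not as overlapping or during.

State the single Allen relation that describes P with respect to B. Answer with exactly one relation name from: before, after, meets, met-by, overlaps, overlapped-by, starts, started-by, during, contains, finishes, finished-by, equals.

P = [07:55, 08:55]; B = [15:45, 19:05].
Compare endpoints: P.start < B.start, P.start < B.end, P.end < B.start, P.end < B.end.
That pattern is 'before'.

before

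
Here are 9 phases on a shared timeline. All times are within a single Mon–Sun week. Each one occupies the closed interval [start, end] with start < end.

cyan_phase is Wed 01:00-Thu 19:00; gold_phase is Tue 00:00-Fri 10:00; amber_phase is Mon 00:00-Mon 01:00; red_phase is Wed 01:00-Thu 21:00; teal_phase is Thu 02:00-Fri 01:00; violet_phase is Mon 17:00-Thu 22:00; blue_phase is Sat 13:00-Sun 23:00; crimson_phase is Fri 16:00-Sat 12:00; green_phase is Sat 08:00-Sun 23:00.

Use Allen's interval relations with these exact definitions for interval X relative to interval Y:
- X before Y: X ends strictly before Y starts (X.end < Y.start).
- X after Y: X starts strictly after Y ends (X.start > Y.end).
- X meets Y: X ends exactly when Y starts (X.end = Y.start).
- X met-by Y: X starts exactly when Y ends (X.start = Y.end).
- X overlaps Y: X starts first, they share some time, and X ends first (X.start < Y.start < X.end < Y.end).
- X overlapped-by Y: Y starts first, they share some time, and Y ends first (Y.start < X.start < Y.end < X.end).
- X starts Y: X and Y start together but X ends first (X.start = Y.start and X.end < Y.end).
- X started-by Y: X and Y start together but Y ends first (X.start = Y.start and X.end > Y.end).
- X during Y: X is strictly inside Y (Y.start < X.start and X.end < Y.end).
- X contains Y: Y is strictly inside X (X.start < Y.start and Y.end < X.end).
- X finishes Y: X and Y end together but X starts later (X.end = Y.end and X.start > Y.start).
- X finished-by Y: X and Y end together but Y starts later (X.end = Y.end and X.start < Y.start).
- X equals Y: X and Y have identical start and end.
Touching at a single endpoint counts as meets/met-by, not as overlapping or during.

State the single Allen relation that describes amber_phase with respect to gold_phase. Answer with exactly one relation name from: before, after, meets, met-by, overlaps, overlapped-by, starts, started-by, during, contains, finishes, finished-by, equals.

before

amber_phase = [Mon 00:00, Mon 01:00]; gold_phase = [Tue 00:00, Fri 10:00].
Compare endpoints: amber_phase.start < gold_phase.start, amber_phase.start < gold_phase.end, amber_phase.end < gold_phase.start, amber_phase.end < gold_phase.end.
That pattern is 'before'.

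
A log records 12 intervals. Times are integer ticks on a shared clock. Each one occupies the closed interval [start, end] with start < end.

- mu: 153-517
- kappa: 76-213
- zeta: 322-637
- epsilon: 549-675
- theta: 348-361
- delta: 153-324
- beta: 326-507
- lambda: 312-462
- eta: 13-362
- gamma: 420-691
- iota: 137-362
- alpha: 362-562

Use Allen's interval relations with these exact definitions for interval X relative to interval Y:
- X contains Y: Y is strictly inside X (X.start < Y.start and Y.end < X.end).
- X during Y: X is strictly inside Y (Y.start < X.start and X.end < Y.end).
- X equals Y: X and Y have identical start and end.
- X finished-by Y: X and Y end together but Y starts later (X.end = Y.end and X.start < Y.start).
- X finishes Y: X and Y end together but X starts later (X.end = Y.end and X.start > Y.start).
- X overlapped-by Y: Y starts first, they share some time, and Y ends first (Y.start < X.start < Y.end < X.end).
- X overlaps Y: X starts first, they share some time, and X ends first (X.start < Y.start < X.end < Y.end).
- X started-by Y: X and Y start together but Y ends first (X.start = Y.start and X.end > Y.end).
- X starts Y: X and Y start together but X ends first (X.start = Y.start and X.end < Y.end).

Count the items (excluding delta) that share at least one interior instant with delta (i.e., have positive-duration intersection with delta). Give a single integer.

Target delta = [153, 324].
alpha [362, 562] → after → no.
beta [326, 507] → after → no.
epsilon [549, 675] → after → no.
eta [13, 362] → contains → counts.
gamma [420, 691] → after → no.
iota [137, 362] → contains → counts.
kappa [76, 213] → overlaps → counts.
lambda [312, 462] → overlapped-by → counts.
mu [153, 517] → started-by → counts.
theta [348, 361] → after → no.
zeta [322, 637] → overlapped-by → counts.
Total: 6.

6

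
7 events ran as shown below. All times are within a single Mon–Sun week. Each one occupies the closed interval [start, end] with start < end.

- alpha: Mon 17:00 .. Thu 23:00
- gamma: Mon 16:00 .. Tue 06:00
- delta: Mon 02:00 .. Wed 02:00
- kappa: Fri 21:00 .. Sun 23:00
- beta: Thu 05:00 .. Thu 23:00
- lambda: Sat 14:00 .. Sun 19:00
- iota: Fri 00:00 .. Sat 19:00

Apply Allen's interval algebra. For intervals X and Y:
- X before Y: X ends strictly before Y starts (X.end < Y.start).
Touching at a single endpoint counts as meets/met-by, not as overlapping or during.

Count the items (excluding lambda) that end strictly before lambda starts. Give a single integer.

4

Target lambda = [Sat 14:00, Sun 19:00].
alpha [Mon 17:00, Thu 23:00] → before → counts.
beta [Thu 05:00, Thu 23:00] → before → counts.
delta [Mon 02:00, Wed 02:00] → before → counts.
gamma [Mon 16:00, Tue 06:00] → before → counts.
iota [Fri 00:00, Sat 19:00] → overlaps → no.
kappa [Fri 21:00, Sun 23:00] → contains → no.
Total: 4.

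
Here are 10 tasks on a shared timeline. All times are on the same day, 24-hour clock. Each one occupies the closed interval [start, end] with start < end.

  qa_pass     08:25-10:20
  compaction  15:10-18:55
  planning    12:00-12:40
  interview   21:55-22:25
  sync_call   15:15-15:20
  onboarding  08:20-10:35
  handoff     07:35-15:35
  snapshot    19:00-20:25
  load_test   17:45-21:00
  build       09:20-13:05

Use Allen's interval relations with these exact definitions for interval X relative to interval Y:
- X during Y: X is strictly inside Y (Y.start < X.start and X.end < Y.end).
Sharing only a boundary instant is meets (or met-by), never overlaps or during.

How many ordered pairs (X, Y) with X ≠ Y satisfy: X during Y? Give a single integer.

Checking all 90 ordered pairs for relation 'during'; matching pairs in alphabetical order:
(build, handoff): build during handoff ✓
(onboarding, handoff): onboarding during handoff ✓
(planning, build): planning during build ✓
(planning, handoff): planning during handoff ✓
(qa_pass, handoff): qa_pass during handoff ✓
(qa_pass, onboarding): qa_pass during onboarding ✓
(snapshot, load_test): snapshot during load_test ✓
(sync_call, compaction): sync_call during compaction ✓
(sync_call, handoff): sync_call during handoff ✓
Count: 9.

9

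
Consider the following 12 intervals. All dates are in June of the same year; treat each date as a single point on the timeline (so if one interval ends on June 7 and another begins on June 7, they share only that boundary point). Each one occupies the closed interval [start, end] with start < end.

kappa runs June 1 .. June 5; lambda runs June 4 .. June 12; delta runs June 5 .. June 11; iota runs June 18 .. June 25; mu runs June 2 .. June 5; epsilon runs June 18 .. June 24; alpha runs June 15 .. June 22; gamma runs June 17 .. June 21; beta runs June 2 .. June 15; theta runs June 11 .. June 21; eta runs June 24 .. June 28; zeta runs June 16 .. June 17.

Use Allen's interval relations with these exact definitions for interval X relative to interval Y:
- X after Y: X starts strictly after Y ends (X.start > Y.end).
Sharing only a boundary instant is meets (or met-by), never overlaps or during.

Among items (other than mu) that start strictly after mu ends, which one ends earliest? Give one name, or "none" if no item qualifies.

zeta

Target mu = [June 2, June 5].
alpha [June 15, June 22] → after → candidate.
beta [June 2, June 15] → started-by → excluded.
delta [June 5, June 11] → met-by → excluded.
epsilon [June 18, June 24] → after → candidate.
eta [June 24, June 28] → after → candidate.
gamma [June 17, June 21] → after → candidate.
iota [June 18, June 25] → after → candidate.
kappa [June 1, June 5] → finished-by → excluded.
lambda [June 4, June 12] → overlapped-by → excluded.
theta [June 11, June 21] → after → candidate.
zeta [June 16, June 17] → after → candidate.
Among candidates, earliest end is June 17 → zeta.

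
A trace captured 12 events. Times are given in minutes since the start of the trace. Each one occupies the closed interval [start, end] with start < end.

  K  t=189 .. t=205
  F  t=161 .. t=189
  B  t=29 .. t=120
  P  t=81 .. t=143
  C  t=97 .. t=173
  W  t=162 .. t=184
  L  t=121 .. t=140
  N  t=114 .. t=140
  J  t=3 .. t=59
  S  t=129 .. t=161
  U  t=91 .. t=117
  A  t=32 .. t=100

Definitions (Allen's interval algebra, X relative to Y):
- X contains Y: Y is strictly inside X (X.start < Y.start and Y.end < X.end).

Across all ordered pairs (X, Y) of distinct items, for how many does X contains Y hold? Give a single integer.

Checking all 132 ordered pairs for relation 'contains'; matching pairs in alphabetical order:
(B, A): B contains A ✓
(B, U): B contains U ✓
(C, L): C contains L ✓
(C, N): C contains N ✓
(C, S): C contains S ✓
(F, W): F contains W ✓
(P, L): P contains L ✓
(P, N): P contains N ✓
(P, U): P contains U ✓
Count: 9.

9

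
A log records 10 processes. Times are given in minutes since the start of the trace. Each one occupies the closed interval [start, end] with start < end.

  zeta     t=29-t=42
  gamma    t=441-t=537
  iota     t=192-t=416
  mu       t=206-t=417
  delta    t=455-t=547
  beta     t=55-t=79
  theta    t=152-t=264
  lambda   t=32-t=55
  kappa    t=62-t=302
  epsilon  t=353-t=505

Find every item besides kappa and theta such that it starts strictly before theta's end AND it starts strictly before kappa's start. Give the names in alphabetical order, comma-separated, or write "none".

Conditions: its start is strictly before theta's end (X.start < t=264) AND its start is strictly before kappa's start (X.start < t=62).
beta: start t=55 < t=264? ✓; start t=55 < t=62? ✓ → yes.
delta: start t=455 < t=264? ✗; start t=455 < t=62? ✗ → no.
epsilon: start t=353 < t=264? ✗; start t=353 < t=62? ✗ → no.
gamma: start t=441 < t=264? ✗; start t=441 < t=62? ✗ → no.
iota: start t=192 < t=264? ✓; start t=192 < t=62? ✗ → no.
lambda: start t=32 < t=264? ✓; start t=32 < t=62? ✓ → yes.
mu: start t=206 < t=264? ✓; start t=206 < t=62? ✗ → no.
zeta: start t=29 < t=264? ✓; start t=29 < t=62? ✓ → yes.
Result: beta, lambda, zeta.

beta, lambda, zeta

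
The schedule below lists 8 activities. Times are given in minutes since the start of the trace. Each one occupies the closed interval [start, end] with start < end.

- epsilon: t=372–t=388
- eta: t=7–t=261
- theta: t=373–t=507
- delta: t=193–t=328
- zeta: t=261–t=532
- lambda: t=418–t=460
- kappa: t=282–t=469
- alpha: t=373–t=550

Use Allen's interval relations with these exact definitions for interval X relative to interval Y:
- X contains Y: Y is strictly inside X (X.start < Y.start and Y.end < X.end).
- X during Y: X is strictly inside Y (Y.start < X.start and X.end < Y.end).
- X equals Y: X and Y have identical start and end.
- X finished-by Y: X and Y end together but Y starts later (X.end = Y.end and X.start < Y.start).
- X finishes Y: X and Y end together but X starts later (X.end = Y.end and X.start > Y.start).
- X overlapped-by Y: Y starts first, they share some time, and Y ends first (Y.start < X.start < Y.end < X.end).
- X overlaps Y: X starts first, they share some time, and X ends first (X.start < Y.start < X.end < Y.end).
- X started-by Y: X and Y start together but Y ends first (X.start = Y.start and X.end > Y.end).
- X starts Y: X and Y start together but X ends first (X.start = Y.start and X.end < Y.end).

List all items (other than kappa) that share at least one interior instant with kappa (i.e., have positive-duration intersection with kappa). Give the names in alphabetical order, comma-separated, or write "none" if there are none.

alpha, delta, epsilon, lambda, theta, zeta

Target kappa = [t=282, t=469].
alpha [t=373, t=550] → overlapped-by → yes.
delta [t=193, t=328] → overlaps → yes.
epsilon [t=372, t=388] → during → yes.
eta [t=7, t=261] → before → no.
lambda [t=418, t=460] → during → yes.
theta [t=373, t=507] → overlapped-by → yes.
zeta [t=261, t=532] → contains → yes.
Result: alpha, delta, epsilon, lambda, theta, zeta.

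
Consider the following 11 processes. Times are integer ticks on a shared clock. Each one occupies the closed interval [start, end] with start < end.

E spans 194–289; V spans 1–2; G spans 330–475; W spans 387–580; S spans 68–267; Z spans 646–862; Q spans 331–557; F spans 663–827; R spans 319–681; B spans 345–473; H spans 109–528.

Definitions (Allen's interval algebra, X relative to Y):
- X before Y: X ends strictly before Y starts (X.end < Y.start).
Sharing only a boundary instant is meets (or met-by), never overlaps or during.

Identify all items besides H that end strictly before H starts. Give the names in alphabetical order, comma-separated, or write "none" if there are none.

Target H = [109, 528].
B [345, 473] → during → no.
E [194, 289] → during → no.
F [663, 827] → after → no.
G [330, 475] → during → no.
Q [331, 557] → overlapped-by → no.
R [319, 681] → overlapped-by → no.
S [68, 267] → overlaps → no.
V [1, 2] → before → yes.
W [387, 580] → overlapped-by → no.
Z [646, 862] → after → no.
Result: V.

V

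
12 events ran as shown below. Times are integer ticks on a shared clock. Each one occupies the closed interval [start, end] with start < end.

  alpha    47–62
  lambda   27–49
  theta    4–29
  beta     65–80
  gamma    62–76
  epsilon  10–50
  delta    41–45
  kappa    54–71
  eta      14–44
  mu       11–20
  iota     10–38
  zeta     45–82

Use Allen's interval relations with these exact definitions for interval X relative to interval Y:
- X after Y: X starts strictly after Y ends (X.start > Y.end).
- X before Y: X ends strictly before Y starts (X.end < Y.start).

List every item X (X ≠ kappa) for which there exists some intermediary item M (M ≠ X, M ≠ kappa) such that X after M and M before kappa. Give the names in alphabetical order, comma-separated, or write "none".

Target kappa = [54, 71].
Intermediaries M with M before kappa: delta, epsilon, eta, iota, lambda, mu, theta.
Via delta — items with X after delta: alpha, beta, gamma.
Via epsilon — items with X after epsilon: beta, gamma.
Via eta — items with X after eta: alpha, beta, gamma, zeta.
Via iota — items with X after iota: alpha, beta, delta, gamma, zeta.
Via lambda — items with X after lambda: beta, gamma.
Via mu — items with X after mu: alpha, beta, delta, gamma, lambda, zeta.
Via theta — items with X after theta: alpha, beta, delta, gamma, zeta.
Union: alpha, beta, delta, gamma, lambda, zeta.

alpha, beta, delta, gamma, lambda, zeta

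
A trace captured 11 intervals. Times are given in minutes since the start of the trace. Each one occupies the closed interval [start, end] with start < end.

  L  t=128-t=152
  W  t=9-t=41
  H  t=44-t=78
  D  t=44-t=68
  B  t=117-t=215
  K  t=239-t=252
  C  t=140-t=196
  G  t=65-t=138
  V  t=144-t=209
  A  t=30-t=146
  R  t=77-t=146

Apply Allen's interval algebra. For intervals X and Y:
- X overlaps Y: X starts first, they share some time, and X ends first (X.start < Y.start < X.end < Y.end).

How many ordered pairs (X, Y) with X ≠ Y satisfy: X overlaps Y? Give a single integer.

18

Checking all 110 ordered pairs for relation 'overlaps'; matching pairs in alphabetical order:
(A, B): A overlaps B ✓
(A, C): A overlaps C ✓
(A, L): A overlaps L ✓
(A, V): A overlaps V ✓
(C, V): C overlaps V ✓
(D, G): D overlaps G ✓
(G, B): G overlaps B ✓
(G, L): G overlaps L ✓
(G, R): G overlaps R ✓
(H, G): H overlaps G ✓
(H, R): H overlaps R ✓
(L, C): L overlaps C ✓
(L, V): L overlaps V ✓
(R, B): R overlaps B ✓
(R, C): R overlaps C ✓
(R, L): R overlaps L ✓
(R, V): R overlaps V ✓
(W, A): W overlaps A ✓
Count: 18.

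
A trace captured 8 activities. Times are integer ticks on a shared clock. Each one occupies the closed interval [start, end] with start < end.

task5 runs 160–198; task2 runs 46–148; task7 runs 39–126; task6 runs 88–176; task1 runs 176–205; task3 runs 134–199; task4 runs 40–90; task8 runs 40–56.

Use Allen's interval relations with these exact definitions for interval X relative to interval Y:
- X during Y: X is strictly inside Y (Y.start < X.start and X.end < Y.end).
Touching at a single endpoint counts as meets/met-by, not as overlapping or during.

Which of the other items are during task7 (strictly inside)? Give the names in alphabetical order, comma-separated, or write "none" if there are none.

Target task7 = [39, 126].
task1 [176, 205] → after → no.
task2 [46, 148] → overlapped-by → no.
task3 [134, 199] → after → no.
task4 [40, 90] → during → yes.
task5 [160, 198] → after → no.
task6 [88, 176] → overlapped-by → no.
task8 [40, 56] → during → yes.
Result: task4, task8.

task4, task8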